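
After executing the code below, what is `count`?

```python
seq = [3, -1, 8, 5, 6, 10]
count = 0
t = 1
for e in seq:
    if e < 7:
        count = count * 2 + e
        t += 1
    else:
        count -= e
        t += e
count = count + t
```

e=3: <7, count = 0*2+3 = 3; t=2
e=-1: <7, count = 3*2+(-1) = 5; t=3
e=8: not <7, count = 5-8 = -3; t=11
e=5: <7, count = (-3)*2+5 = -1; t=12
e=6: <7, count = (-1)*2+6 = 4; t=13
e=10: not <7, count = 4-10 = -6; t=23
count+t = (-6)+23 = 17

17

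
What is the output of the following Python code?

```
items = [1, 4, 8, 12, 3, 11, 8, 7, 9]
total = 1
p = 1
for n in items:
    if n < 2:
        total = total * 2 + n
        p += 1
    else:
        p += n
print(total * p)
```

n=1: <2, total = 1*2+1 = 3; p=2
n=4: not <2; p=6
n=8: not <2; p=14
n=12: not <2; p=26
n=3: not <2; p=29
n=11: not <2; p=40
n=8: not <2; p=48
n=7: not <2; p=55
n=9: not <2; p=64
total*p = 3*64 = 192

192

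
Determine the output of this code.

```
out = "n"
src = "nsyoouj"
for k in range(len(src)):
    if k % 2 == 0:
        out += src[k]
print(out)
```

nnyoj

k=0: add 'n' → 'nn'
k=1: skip
k=2: add 'y' → 'nny'
k=3: skip
k=4: add 'o' → 'nnyo'
k=5: skip
k=6: add 'j' → 'nnyoj'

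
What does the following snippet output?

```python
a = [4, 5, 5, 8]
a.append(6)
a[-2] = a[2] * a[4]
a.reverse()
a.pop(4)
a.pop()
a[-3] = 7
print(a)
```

append 6 → [4, 5, 5, 8, 6]
a[-2] = a[2]*a[4] = 5*6 = 30 → [4, 5, 5, 30, 6]
reverse → [6, 30, 5, 5, 4]
pop(4) removes 4 → [6, 30, 5, 5]
pop() removes 5 → [6, 30, 5]
a[-3] = 7 → [7, 30, 5]

[7, 30, 5]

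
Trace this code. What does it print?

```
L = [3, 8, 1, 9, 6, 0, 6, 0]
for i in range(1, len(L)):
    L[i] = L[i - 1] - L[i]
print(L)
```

[3, -5, -6, -15, -21, -21, -27, -27]

i=1: L[1] = 3-8 = -5 → [3, -5, 1, 9, 6, 0, 6, 0]
i=2: L[2] = (-5)-1 = -6 → [3, -5, -6, 9, 6, 0, 6, 0]
i=3: L[3] = (-6)-9 = -15 → [3, -5, -6, -15, 6, 0, 6, 0]
i=4: L[4] = (-15)-6 = -21 → [3, -5, -6, -15, -21, 0, 6, 0]
i=5: L[5] = (-21)-0 = -21 → [3, -5, -6, -15, -21, -21, 6, 0]
i=6: L[6] = (-21)-6 = -27 → [3, -5, -6, -15, -21, -21, -27, 0]
i=7: L[7] = (-27)-0 = -27 → [3, -5, -6, -15, -21, -21, -27, -27]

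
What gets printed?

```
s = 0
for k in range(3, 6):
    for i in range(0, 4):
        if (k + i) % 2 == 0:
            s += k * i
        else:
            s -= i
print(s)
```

32

k=3,i=0: odd sum, s = 0-0 = 0
k=3,i=1: even sum, s = 0+3 = 3
k=3,i=2: odd sum, s = 3-2 = 1
k=3,i=3: even sum, s = 1+9 = 10
k=4,i=0: even sum, s = 10+0 = 10
k=4,i=1: odd sum, s = 10-1 = 9
k=4,i=2: even sum, s = 9+8 = 17
k=4,i=3: odd sum, s = 17-3 = 14
k=5,i=0: odd sum, s = 14-0 = 14
k=5,i=1: even sum, s = 14+5 = 19
k=5,i=2: odd sum, s = 19-2 = 17
k=5,i=3: even sum, s = 17+15 = 32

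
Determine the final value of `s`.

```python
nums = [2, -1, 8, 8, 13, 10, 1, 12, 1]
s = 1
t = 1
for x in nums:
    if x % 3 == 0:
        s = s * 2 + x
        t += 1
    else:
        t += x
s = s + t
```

58

x=2: not %3==0; t=3
x=-1: not %3==0; t=2
x=8: not %3==0; t=10
x=8: not %3==0; t=18
x=13: not %3==0; t=31
x=10: not %3==0; t=41
x=1: not %3==0; t=42
x=12: %3==0, s = 1*2+12 = 14; t=43
x=1: not %3==0; t=44
s+t = 14+44 = 58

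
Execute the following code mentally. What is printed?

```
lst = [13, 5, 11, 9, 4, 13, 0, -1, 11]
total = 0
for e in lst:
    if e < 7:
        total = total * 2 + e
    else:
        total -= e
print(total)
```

-376

e=13: not <7, total = 0-13 = -13
e=5: <7, total = (-13)*2+5 = -21
e=11: not <7, total = (-21)-11 = -32
e=9: not <7, total = (-32)-9 = -41
e=4: <7, total = (-41)*2+4 = -78
e=13: not <7, total = (-78)-13 = -91
e=0: <7, total = (-91)*2+0 = -182
e=-1: <7, total = (-182)*2+(-1) = -365
e=11: not <7, total = (-365)-11 = -376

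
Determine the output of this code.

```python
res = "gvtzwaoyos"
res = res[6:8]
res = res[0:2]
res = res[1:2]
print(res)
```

slice [6:8] → 'oy'
slice [0:2] → 'oy'
slice [1:2] → 'y'

y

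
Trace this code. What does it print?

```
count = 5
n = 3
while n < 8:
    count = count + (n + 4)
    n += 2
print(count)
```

n=3: count = 5+7 = 12
n=5: count = 12+9 = 21
n=7: count = 21+11 = 32

32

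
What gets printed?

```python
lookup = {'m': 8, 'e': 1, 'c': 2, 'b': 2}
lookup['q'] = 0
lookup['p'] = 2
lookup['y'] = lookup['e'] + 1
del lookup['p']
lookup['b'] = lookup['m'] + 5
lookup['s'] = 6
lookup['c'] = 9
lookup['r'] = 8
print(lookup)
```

{'m': 8, 'e': 1, 'c': 9, 'b': 13, 'q': 0, 'y': 2, 's': 6, 'r': 8}

lookup['q'] = 0 → {'m': 8, 'e': 1, 'c': 2, 'b': 2, 'q': 0}
lookup['p'] = 2 → {'m': 8, 'e': 1, 'c': 2, 'b': 2, 'q': 0, 'p': 2}
lookup['y'] = lookup['e']+1 = 2 → {'m': 8, 'e': 1, 'c': 2, 'b': 2, 'q': 0, 'p': 2, 'y': 2}
del 'p' → {'m': 8, 'e': 1, 'c': 2, 'b': 2, 'q': 0, 'y': 2}
lookup['b'] = lookup['m']+5 = 13 → {'m': 8, 'e': 1, 'c': 2, 'b': 13, 'q': 0, 'y': 2}
lookup['s'] = 6 → {'m': 8, 'e': 1, 'c': 2, 'b': 13, 'q': 0, 'y': 2, 's': 6}
lookup['c'] = 9 → {'m': 8, 'e': 1, 'c': 9, 'b': 13, 'q': 0, 'y': 2, 's': 6}
lookup['r'] = 8 → {'m': 8, 'e': 1, 'c': 9, 'b': 13, 'q': 0, 'y': 2, 's': 6, 'r': 8}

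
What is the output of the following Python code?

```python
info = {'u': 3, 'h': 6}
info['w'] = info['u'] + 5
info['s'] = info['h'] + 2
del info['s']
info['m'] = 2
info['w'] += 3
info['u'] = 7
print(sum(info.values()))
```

info['w'] = info['u']+5 = 8 → {'u': 3, 'h': 6, 'w': 8}
info['s'] = info['h']+2 = 8 → {'u': 3, 'h': 6, 'w': 8, 's': 8}
del 's' → {'u': 3, 'h': 6, 'w': 8}
info['m'] = 2 → {'u': 3, 'h': 6, 'w': 8, 'm': 2}
info['w'] = 8+3 = 11 → {'u': 3, 'h': 6, 'w': 11, 'm': 2}
info['u'] = 7 → {'u': 7, 'h': 6, 'w': 11, 'm': 2}
sum of values = 26

26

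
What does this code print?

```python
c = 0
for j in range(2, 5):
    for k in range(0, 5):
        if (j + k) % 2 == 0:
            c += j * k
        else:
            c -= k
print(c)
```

j=2,k=0: even sum, c = 0+0 = 0
j=2,k=1: odd sum, c = 0-1 = -1
j=2,k=2: even sum, c = (-1)+4 = 3
j=2,k=3: odd sum, c = 3-3 = 0
j=2,k=4: even sum, c = 0+8 = 8
j=3,k=0: odd sum, c = 8-0 = 8
j=3,k=1: even sum, c = 8+3 = 11
j=3,k=2: odd sum, c = 11-2 = 9
j=3,k=3: even sum, c = 9+9 = 18
j=3,k=4: odd sum, c = 18-4 = 14
j=4,k=0: even sum, c = 14+0 = 14
j=4,k=1: odd sum, c = 14-1 = 13
j=4,k=2: even sum, c = 13+8 = 21
j=4,k=3: odd sum, c = 21-3 = 18
j=4,k=4: even sum, c = 18+16 = 34

34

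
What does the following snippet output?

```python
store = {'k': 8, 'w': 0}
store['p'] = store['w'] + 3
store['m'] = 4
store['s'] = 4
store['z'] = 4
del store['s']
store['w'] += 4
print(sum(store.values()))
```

23

store['p'] = store['w']+3 = 3 → {'k': 8, 'w': 0, 'p': 3}
store['m'] = 4 → {'k': 8, 'w': 0, 'p': 3, 'm': 4}
store['s'] = 4 → {'k': 8, 'w': 0, 'p': 3, 'm': 4, 's': 4}
store['z'] = 4 → {'k': 8, 'w': 0, 'p': 3, 'm': 4, 's': 4, 'z': 4}
del 's' → {'k': 8, 'w': 0, 'p': 3, 'm': 4, 'z': 4}
store['w'] = 0+4 = 4 → {'k': 8, 'w': 4, 'p': 3, 'm': 4, 'z': 4}
sum of values = 23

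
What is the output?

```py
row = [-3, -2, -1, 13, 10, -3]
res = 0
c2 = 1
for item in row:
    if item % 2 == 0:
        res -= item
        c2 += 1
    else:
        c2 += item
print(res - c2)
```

item=-3: not even; c2=-2
item=-2: even, res = 0-(-2) = 2; c2=-1
item=-1: not even; c2=-2
item=13: not even; c2=11
item=10: even, res = 2-10 = -8; c2=12
item=-3: not even; c2=9
res-c2 = (-8)-9 = -17

-17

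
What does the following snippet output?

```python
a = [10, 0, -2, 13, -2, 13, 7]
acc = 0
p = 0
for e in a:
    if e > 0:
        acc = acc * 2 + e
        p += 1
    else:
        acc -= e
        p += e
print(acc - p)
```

189

e=10: >0, acc = 0*2+10 = 10; p=1
e=0: not >0, acc = 10-0 = 10; p=1
e=-2: not >0, acc = 10-(-2) = 12; p=-1
e=13: >0, acc = 12*2+13 = 37; p=0
e=-2: not >0, acc = 37-(-2) = 39; p=-2
e=13: >0, acc = 39*2+13 = 91; p=-1
e=7: >0, acc = 91*2+7 = 189; p=0
acc-p = 189-0 = 189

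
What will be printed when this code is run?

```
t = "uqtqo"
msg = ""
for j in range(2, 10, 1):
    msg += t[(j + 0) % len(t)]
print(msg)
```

j=2: add t[2]='t' → 't'
j=3: add t[3]='q' → 'tq'
j=4: add t[4]='o' → 'tqo'
j=5: add t[0]='u' → 'tqou'
j=6: add t[1]='q' → 'tqouq'
j=7: add t[2]='t' → 'tqouqt'
j=8: add t[3]='q' → 'tqouqtq'
j=9: add t[4]='o' → 'tqouqtqo'

tqouqtqo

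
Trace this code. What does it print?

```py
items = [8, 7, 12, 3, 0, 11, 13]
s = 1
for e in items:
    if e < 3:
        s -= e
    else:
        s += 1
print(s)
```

7

e=8: not <3, s = 1+1 = 2
e=7: not <3, s = 2+1 = 3
e=12: not <3, s = 3+1 = 4
e=3: not <3, s = 4+1 = 5
e=0: <3, s = 5-0 = 5
e=11: not <3, s = 5+1 = 6
e=13: not <3, s = 6+1 = 7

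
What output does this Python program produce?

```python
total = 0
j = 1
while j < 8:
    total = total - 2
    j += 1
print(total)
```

-14

j=1: total = 0-2 = -2
j=2: total = (-2)-2 = -4
j=3: total = (-4)-2 = -6
j=4: total = (-6)-2 = -8
j=5: total = (-8)-2 = -10
j=6: total = (-10)-2 = -12
j=7: total = (-12)-2 = -14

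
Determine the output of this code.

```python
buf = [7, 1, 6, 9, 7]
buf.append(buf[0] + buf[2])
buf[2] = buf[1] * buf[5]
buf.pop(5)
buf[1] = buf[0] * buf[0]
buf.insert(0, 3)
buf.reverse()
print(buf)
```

append buf[0]+buf[2] = 7+6 = 13 → [7, 1, 6, 9, 7, 13]
buf[2] = buf[1]*buf[5] = 1*13 = 13 → [7, 1, 13, 9, 7, 13]
pop(5) removes 13 → [7, 1, 13, 9, 7]
buf[1] = buf[0]*buf[0] = 7*7 = 49 → [7, 49, 13, 9, 7]
insert 3 at 0 → [3, 7, 49, 13, 9, 7]
reverse → [7, 9, 13, 49, 7, 3]

[7, 9, 13, 49, 7, 3]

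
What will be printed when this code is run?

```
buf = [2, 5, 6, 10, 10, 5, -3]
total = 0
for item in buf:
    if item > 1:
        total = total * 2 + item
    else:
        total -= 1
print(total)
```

item=2: >1, total = 0*2+2 = 2
item=5: >1, total = 2*2+5 = 9
item=6: >1, total = 9*2+6 = 24
item=10: >1, total = 24*2+10 = 58
item=10: >1, total = 58*2+10 = 126
item=5: >1, total = 126*2+5 = 257
item=-3: not >1, total = 257-1 = 256

256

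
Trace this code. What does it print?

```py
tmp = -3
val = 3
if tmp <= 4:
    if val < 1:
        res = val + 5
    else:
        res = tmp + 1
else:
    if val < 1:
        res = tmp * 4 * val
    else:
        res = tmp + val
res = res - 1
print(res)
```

tmp=-3, val=3
tmp <= 4 is True; val < 1 is False
→ res = tmp + 1 = -2
res = (-2)-1 = -3

-3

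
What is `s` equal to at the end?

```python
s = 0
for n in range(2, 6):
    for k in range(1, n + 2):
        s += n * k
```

207

n=2,k=1: s = 0+2 = 2
n=2,k=2: s = 2+4 = 6
n=2,k=3: s = 6+6 = 12
n=3,k=1: s = 12+3 = 15
n=3,k=2: s = 15+6 = 21
n=3,k=3: s = 21+9 = 30
n=3,k=4: s = 30+12 = 42
n=4,k=1: s = 42+4 = 46
n=4,k=2: s = 46+8 = 54
n=4,k=3: s = 54+12 = 66
n=4,k=4: s = 66+16 = 82
n=4,k=5: s = 82+20 = 102
n=5,k=1: s = 102+5 = 107
n=5,k=2: s = 107+10 = 117
n=5,k=3: s = 117+15 = 132
n=5,k=4: s = 132+20 = 152
n=5,k=5: s = 152+25 = 177
n=5,k=6: s = 177+30 = 207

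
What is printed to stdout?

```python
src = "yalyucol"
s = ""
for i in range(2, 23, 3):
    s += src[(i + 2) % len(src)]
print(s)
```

ullcyyo

i=2: add src[4]='u' → 'u'
i=5: add src[7]='l' → 'ul'
i=8: add src[2]='l' → 'ull'
i=11: add src[5]='c' → 'ullc'
i=14: add src[0]='y' → 'ullcy'
i=17: add src[3]='y' → 'ullcyy'
i=20: add src[6]='o' → 'ullcyyo'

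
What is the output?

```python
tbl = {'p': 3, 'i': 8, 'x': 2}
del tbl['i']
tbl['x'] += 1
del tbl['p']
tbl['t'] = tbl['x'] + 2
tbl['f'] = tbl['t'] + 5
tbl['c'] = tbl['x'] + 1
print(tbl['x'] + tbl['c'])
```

del 'i' → {'p': 3, 'x': 2}
tbl['x'] = 2+1 = 3 → {'p': 3, 'x': 3}
del 'p' → {'x': 3}
tbl['t'] = tbl['x']+2 = 5 → {'x': 3, 't': 5}
tbl['f'] = tbl['t']+5 = 10 → {'x': 3, 't': 5, 'f': 10}
tbl['c'] = tbl['x']+1 = 4 → {'x': 3, 't': 5, 'f': 10, 'c': 4}
tbl['x']+tbl['c'] = 3+4 = 7

7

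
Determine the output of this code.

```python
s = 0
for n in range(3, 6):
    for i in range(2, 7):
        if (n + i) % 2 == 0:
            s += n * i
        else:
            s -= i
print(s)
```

80

n=3,i=2: odd sum, s = 0-2 = -2
n=3,i=3: even sum, s = (-2)+9 = 7
n=3,i=4: odd sum, s = 7-4 = 3
n=3,i=5: even sum, s = 3+15 = 18
n=3,i=6: odd sum, s = 18-6 = 12
n=4,i=2: even sum, s = 12+8 = 20
n=4,i=3: odd sum, s = 20-3 = 17
n=4,i=4: even sum, s = 17+16 = 33
n=4,i=5: odd sum, s = 33-5 = 28
n=4,i=6: even sum, s = 28+24 = 52
n=5,i=2: odd sum, s = 52-2 = 50
n=5,i=3: even sum, s = 50+15 = 65
n=5,i=4: odd sum, s = 65-4 = 61
n=5,i=5: even sum, s = 61+25 = 86
n=5,i=6: odd sum, s = 86-6 = 80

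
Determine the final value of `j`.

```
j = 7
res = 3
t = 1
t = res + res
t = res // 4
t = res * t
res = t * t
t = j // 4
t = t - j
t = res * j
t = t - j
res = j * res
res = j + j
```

t = 3+3 = 6
t = 3//4 = 0
t = 3*0 = 0
res = 0*0 = 0
t = 7//4 = 1
t = 1-7 = -6
t = 0*7 = 0
t = 0-7 = -7
res = 7*0 = 0
res = 7+7 = 14

7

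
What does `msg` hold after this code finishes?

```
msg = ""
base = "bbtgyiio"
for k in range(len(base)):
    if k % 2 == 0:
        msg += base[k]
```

k=0: add 'b' → 'b'
k=1: skip
k=2: add 't' → 'bt'
k=3: skip
k=4: add 'y' → 'bty'
k=5: skip
k=6: add 'i' → 'btyi'
k=7: skip

'btyi'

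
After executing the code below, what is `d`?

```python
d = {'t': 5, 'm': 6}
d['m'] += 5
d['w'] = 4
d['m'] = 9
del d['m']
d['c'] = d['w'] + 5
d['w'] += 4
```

d['m'] = 6+5 = 11 → {'t': 5, 'm': 11}
d['w'] = 4 → {'t': 5, 'm': 11, 'w': 4}
d['m'] = 9 → {'t': 5, 'm': 9, 'w': 4}
del 'm' → {'t': 5, 'w': 4}
d['c'] = d['w']+5 = 9 → {'t': 5, 'w': 4, 'c': 9}
d['w'] = 4+4 = 8 → {'t': 5, 'w': 8, 'c': 9}

{'t': 5, 'w': 8, 'c': 9}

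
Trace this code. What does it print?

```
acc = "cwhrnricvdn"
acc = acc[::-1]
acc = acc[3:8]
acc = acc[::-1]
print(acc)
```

reverse → 'ndvcirnrhwc'
slice [3:8] → 'cirnr'
reverse → 'rnric'

rnric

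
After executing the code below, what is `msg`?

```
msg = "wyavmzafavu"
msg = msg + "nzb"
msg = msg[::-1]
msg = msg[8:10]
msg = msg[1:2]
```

'm'

+ 'nzb' → 'wyavmzafavunzb'
reverse → 'bznuvafazmvayw'
slice [8:10] → 'zm'
slice [1:2] → 'm'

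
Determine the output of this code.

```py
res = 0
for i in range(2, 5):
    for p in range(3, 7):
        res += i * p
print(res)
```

162

i=2,p=3: res = 0+6 = 6
i=2,p=4: res = 6+8 = 14
i=2,p=5: res = 14+10 = 24
i=2,p=6: res = 24+12 = 36
i=3,p=3: res = 36+9 = 45
i=3,p=4: res = 45+12 = 57
i=3,p=5: res = 57+15 = 72
i=3,p=6: res = 72+18 = 90
i=4,p=3: res = 90+12 = 102
i=4,p=4: res = 102+16 = 118
i=4,p=5: res = 118+20 = 138
i=4,p=6: res = 138+24 = 162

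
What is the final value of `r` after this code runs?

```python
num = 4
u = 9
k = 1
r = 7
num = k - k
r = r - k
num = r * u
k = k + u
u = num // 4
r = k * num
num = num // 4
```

num = 1-1 = 0
r = 7-1 = 6
num = 6*9 = 54
k = 1+9 = 10
u = 54//4 = 13
r = 10*54 = 540
num = 54//4 = 13

540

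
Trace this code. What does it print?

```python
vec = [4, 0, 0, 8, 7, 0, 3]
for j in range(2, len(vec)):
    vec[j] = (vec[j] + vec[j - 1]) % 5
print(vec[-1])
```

j=2: vec[2] = (0+0)%5 = 0 → [4, 0, 0, 8, 7, 0, 3]
j=3: vec[3] = (8+0)%5 = 3 → [4, 0, 0, 3, 7, 0, 3]
j=4: vec[4] = (7+3)%5 = 0 → [4, 0, 0, 3, 0, 0, 3]
j=5: vec[5] = (0+0)%5 = 0 → [4, 0, 0, 3, 0, 0, 3]
j=6: vec[6] = (3+0)%5 = 3 → [4, 0, 0, 3, 0, 0, 3]

3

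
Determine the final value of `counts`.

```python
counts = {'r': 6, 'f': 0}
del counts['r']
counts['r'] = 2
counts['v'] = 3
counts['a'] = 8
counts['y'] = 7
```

del 'r' → {'f': 0}
counts['r'] = 2 → {'f': 0, 'r': 2}
counts['v'] = 3 → {'f': 0, 'r': 2, 'v': 3}
counts['a'] = 8 → {'f': 0, 'r': 2, 'v': 3, 'a': 8}
counts['y'] = 7 → {'f': 0, 'r': 2, 'v': 3, 'a': 8, 'y': 7}

{'f': 0, 'r': 2, 'v': 3, 'a': 8, 'y': 7}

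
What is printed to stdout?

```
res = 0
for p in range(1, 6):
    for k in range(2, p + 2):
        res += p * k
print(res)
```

p=1,k=2: res = 0+2 = 2
p=2,k=2: res = 2+4 = 6
p=2,k=3: res = 6+6 = 12
p=3,k=2: res = 12+6 = 18
p=3,k=3: res = 18+9 = 27
p=3,k=4: res = 27+12 = 39
p=4,k=2: res = 39+8 = 47
p=4,k=3: res = 47+12 = 59
p=4,k=4: res = 59+16 = 75
p=4,k=5: res = 75+20 = 95
p=5,k=2: res = 95+10 = 105
p=5,k=3: res = 105+15 = 120
p=5,k=4: res = 120+20 = 140
p=5,k=5: res = 140+25 = 165
p=5,k=6: res = 165+30 = 195

195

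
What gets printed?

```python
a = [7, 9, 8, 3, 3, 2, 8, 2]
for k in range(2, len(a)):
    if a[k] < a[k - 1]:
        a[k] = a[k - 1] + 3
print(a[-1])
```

k=2: 8<9, a[2] = 9+3 = 12 → [7, 9, 12, 3, 3, 2, 8, 2]
k=3: 3<12, a[3] = 12+3 = 15 → [7, 9, 12, 15, 3, 2, 8, 2]
k=4: 3<15, a[4] = 15+3 = 18 → [7, 9, 12, 15, 18, 2, 8, 2]
k=5: 2<18, a[5] = 18+3 = 21 → [7, 9, 12, 15, 18, 21, 8, 2]
k=6: 8<21, a[6] = 21+3 = 24 → [7, 9, 12, 15, 18, 21, 24, 2]
k=7: 2<24, a[7] = 24+3 = 27 → [7, 9, 12, 15, 18, 21, 24, 27]

27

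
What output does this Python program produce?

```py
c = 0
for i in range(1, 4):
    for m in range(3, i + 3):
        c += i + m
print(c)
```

i=1,m=3: c = 0+4 = 4
i=2,m=3: c = 4+5 = 9
i=2,m=4: c = 9+6 = 15
i=3,m=3: c = 15+6 = 21
i=3,m=4: c = 21+7 = 28
i=3,m=5: c = 28+8 = 36

36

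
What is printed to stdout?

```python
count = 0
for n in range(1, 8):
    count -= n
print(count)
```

-28

n=1: count = 0-1 = -1
n=2: count = (-1)-2 = -3
n=3: count = (-3)-3 = -6
n=4: count = (-6)-4 = -10
n=5: count = (-10)-5 = -15
n=6: count = (-15)-6 = -21
n=7: count = (-21)-7 = -28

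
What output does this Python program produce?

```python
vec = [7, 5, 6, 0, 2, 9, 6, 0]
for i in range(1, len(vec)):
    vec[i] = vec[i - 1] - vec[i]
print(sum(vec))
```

-62

i=1: vec[1] = 7-5 = 2 → [7, 2, 6, 0, 2, 9, 6, 0]
i=2: vec[2] = 2-6 = -4 → [7, 2, -4, 0, 2, 9, 6, 0]
i=3: vec[3] = (-4)-0 = -4 → [7, 2, -4, -4, 2, 9, 6, 0]
i=4: vec[4] = (-4)-2 = -6 → [7, 2, -4, -4, -6, 9, 6, 0]
i=5: vec[5] = (-6)-9 = -15 → [7, 2, -4, -4, -6, -15, 6, 0]
i=6: vec[6] = (-15)-6 = -21 → [7, 2, -4, -4, -6, -15, -21, 0]
i=7: vec[7] = (-21)-0 = -21 → [7, 2, -4, -4, -6, -15, -21, -21]
sum = -62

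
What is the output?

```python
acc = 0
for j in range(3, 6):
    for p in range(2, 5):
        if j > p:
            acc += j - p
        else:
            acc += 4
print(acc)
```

22

j=3,p=2: 3>2, acc = 0+1 = 1
j=3,p=3: not 3>3, acc = 1+4 = 5
j=3,p=4: not 3>4, acc = 5+4 = 9
j=4,p=2: 4>2, acc = 9+2 = 11
j=4,p=3: 4>3, acc = 11+1 = 12
j=4,p=4: not 4>4, acc = 12+4 = 16
j=5,p=2: 5>2, acc = 16+3 = 19
j=5,p=3: 5>3, acc = 19+2 = 21
j=5,p=4: 5>4, acc = 21+1 = 22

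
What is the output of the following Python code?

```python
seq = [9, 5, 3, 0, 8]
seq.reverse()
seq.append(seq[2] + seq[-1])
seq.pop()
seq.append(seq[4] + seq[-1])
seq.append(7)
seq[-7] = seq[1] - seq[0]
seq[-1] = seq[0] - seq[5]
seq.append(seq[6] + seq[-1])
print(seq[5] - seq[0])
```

26

reverse → [8, 0, 3, 5, 9]
append seq[2]+seq[-1] = 3+9 = 12 → [8, 0, 3, 5, 9, 12]
pop() removes 12 → [8, 0, 3, 5, 9]
append seq[4]+seq[-1] = 9+9 = 18 → [8, 0, 3, 5, 9, 18]
append 7 → [8, 0, 3, 5, 9, 18, 7]
seq[-7] = seq[1]-seq[0] = 0-8 = -8 → [-8, 0, 3, 5, 9, 18, 7]
seq[-1] = seq[0]-seq[5] = (-8)-18 = -26 → [-8, 0, 3, 5, 9, 18, -26]
append seq[6]+seq[-1] = (-26)+(-26) = -52 → [-8, 0, 3, 5, 9, 18, -26, -52]
seq[5]-seq[0] = 18-(-8) = 26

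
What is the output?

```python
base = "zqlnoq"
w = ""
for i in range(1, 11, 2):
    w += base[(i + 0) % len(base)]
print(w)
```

qnqqn

i=1: add base[1]='q' → 'q'
i=3: add base[3]='n' → 'qn'
i=5: add base[5]='q' → 'qnq'
i=7: add base[1]='q' → 'qnqq'
i=9: add base[3]='n' → 'qnqqn'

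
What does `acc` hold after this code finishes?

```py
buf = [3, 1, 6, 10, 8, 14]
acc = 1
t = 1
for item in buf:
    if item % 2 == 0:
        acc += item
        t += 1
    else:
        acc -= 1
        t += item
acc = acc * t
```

333

item=3: not even, acc = 1-1 = 0; t=4
item=1: not even, acc = 0-1 = -1; t=5
item=6: even, acc = (-1)+6 = 5; t=6
item=10: even, acc = 5+10 = 15; t=7
item=8: even, acc = 15+8 = 23; t=8
item=14: even, acc = 23+14 = 37; t=9
acc*t = 37*9 = 333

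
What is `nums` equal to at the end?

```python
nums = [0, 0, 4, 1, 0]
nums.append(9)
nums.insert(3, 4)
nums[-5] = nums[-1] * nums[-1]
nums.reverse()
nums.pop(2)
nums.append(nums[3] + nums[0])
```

[9, 0, 4, 81, 0, 0, 90]

append 9 → [0, 0, 4, 1, 0, 9]
insert 4 at 3 → [0, 0, 4, 4, 1, 0, 9]
nums[-5] = nums[-1]*nums[-1] = 9*9 = 81 → [0, 0, 81, 4, 1, 0, 9]
reverse → [9, 0, 1, 4, 81, 0, 0]
pop(2) removes 1 → [9, 0, 4, 81, 0, 0]
append nums[3]+nums[0] = 81+9 = 90 → [9, 0, 4, 81, 0, 0, 90]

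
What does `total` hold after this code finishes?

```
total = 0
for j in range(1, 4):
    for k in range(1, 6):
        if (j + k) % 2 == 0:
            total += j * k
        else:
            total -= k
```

27

j=1,k=1: even sum, total = 0+1 = 1
j=1,k=2: odd sum, total = 1-2 = -1
j=1,k=3: even sum, total = (-1)+3 = 2
j=1,k=4: odd sum, total = 2-4 = -2
j=1,k=5: even sum, total = (-2)+5 = 3
j=2,k=1: odd sum, total = 3-1 = 2
j=2,k=2: even sum, total = 2+4 = 6
j=2,k=3: odd sum, total = 6-3 = 3
j=2,k=4: even sum, total = 3+8 = 11
j=2,k=5: odd sum, total = 11-5 = 6
j=3,k=1: even sum, total = 6+3 = 9
j=3,k=2: odd sum, total = 9-2 = 7
j=3,k=3: even sum, total = 7+9 = 16
j=3,k=4: odd sum, total = 16-4 = 12
j=3,k=5: even sum, total = 12+15 = 27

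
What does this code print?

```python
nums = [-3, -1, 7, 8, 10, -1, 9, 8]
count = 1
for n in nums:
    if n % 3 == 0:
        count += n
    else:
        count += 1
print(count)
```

13

n=-3: %3==0, count = 1+(-3) = -2
n=-1: not %3==0, count = (-2)+1 = -1
n=7: not %3==0, count = (-1)+1 = 0
n=8: not %3==0, count = 0+1 = 1
n=10: not %3==0, count = 1+1 = 2
n=-1: not %3==0, count = 2+1 = 3
n=9: %3==0, count = 3+9 = 12
n=8: not %3==0, count = 12+1 = 13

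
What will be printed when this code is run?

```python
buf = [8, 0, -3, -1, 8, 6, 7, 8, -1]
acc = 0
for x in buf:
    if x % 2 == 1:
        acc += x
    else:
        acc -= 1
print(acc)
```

-3

x=8: not odd, acc = 0-1 = -1
x=0: not odd, acc = (-1)-1 = -2
x=-3: odd, acc = (-2)+(-3) = -5
x=-1: odd, acc = (-5)+(-1) = -6
x=8: not odd, acc = (-6)-1 = -7
x=6: not odd, acc = (-7)-1 = -8
x=7: odd, acc = (-8)+7 = -1
x=8: not odd, acc = (-1)-1 = -2
x=-1: odd, acc = (-2)+(-1) = -3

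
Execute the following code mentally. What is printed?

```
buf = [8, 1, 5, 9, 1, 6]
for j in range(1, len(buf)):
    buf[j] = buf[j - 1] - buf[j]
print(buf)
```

[8, 7, 2, -7, -8, -14]

j=1: buf[1] = 8-1 = 7 → [8, 7, 5, 9, 1, 6]
j=2: buf[2] = 7-5 = 2 → [8, 7, 2, 9, 1, 6]
j=3: buf[3] = 2-9 = -7 → [8, 7, 2, -7, 1, 6]
j=4: buf[4] = (-7)-1 = -8 → [8, 7, 2, -7, -8, 6]
j=5: buf[5] = (-8)-6 = -14 → [8, 7, 2, -7, -8, -14]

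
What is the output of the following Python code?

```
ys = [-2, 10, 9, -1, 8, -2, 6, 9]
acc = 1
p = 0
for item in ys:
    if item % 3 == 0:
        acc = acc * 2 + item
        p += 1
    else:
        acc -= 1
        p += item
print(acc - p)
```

21

item=-2: not %3==0, acc = 1-1 = 0; p=-2
item=10: not %3==0, acc = 0-1 = -1; p=8
item=9: %3==0, acc = (-1)*2+9 = 7; p=9
item=-1: not %3==0, acc = 7-1 = 6; p=8
item=8: not %3==0, acc = 6-1 = 5; p=16
item=-2: not %3==0, acc = 5-1 = 4; p=14
item=6: %3==0, acc = 4*2+6 = 14; p=15
item=9: %3==0, acc = 14*2+9 = 37; p=16
acc-p = 37-16 = 21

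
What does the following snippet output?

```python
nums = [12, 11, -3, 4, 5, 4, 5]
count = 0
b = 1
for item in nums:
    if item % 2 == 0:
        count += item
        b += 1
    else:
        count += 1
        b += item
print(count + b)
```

item=12: even, count = 0+12 = 12; b=2
item=11: not even, count = 12+1 = 13; b=13
item=-3: not even, count = 13+1 = 14; b=10
item=4: even, count = 14+4 = 18; b=11
item=5: not even, count = 18+1 = 19; b=16
item=4: even, count = 19+4 = 23; b=17
item=5: not even, count = 23+1 = 24; b=22
count+b = 24+22 = 46

46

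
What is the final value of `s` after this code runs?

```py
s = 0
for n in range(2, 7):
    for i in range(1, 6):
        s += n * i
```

n=2,i=1: s = 0+2 = 2
n=2,i=2: s = 2+4 = 6
n=2,i=3: s = 6+6 = 12
n=2,i=4: s = 12+8 = 20
n=2,i=5: s = 20+10 = 30
n=3,i=1: s = 30+3 = 33
n=3,i=2: s = 33+6 = 39
n=3,i=3: s = 39+9 = 48
n=3,i=4: s = 48+12 = 60
n=3,i=5: s = 60+15 = 75
n=4,i=1: s = 75+4 = 79
n=4,i=2: s = 79+8 = 87
n=4,i=3: s = 87+12 = 99
n=4,i=4: s = 99+16 = 115
n=4,i=5: s = 115+20 = 135
n=5,i=1: s = 135+5 = 140
n=5,i=2: s = 140+10 = 150
n=5,i=3: s = 150+15 = 165
n=5,i=4: s = 165+20 = 185
n=5,i=5: s = 185+25 = 210
n=6,i=1: s = 210+6 = 216
n=6,i=2: s = 216+12 = 228
n=6,i=3: s = 228+18 = 246
n=6,i=4: s = 246+24 = 270
n=6,i=5: s = 270+30 = 300

300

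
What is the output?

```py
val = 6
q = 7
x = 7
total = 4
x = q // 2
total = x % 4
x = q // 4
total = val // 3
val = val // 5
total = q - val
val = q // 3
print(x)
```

1

x = 7//2 = 3
total = 3%4 = 3
x = 7//4 = 1
total = 6//3 = 2
val = 6//5 = 1
total = 7-1 = 6
val = 7//3 = 2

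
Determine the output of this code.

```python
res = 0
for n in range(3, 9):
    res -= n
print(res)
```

-33

n=3: res = 0-3 = -3
n=4: res = (-3)-4 = -7
n=5: res = (-7)-5 = -12
n=6: res = (-12)-6 = -18
n=7: res = (-18)-7 = -25
n=8: res = (-25)-8 = -33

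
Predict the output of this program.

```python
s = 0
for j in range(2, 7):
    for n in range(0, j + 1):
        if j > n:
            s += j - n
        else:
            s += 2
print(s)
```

65

j=2,n=0: 2>0, s = 0+2 = 2
j=2,n=1: 2>1, s = 2+1 = 3
j=2,n=2: not 2>2, s = 3+2 = 5
j=3,n=0: 3>0, s = 5+3 = 8
j=3,n=1: 3>1, s = 8+2 = 10
j=3,n=2: 3>2, s = 10+1 = 11
j=3,n=3: not 3>3, s = 11+2 = 13
j=4,n=0: 4>0, s = 13+4 = 17
j=4,n=1: 4>1, s = 17+3 = 20
j=4,n=2: 4>2, s = 20+2 = 22
j=4,n=3: 4>3, s = 22+1 = 23
j=4,n=4: not 4>4, s = 23+2 = 25
j=5,n=0: 5>0, s = 25+5 = 30
j=5,n=1: 5>1, s = 30+4 = 34
j=5,n=2: 5>2, s = 34+3 = 37
j=5,n=3: 5>3, s = 37+2 = 39
j=5,n=4: 5>4, s = 39+1 = 40
j=5,n=5: not 5>5, s = 40+2 = 42
j=6,n=0: 6>0, s = 42+6 = 48
j=6,n=1: 6>1, s = 48+5 = 53
j=6,n=2: 6>2, s = 53+4 = 57
j=6,n=3: 6>3, s = 57+3 = 60
j=6,n=4: 6>4, s = 60+2 = 62
j=6,n=5: 6>5, s = 62+1 = 63
j=6,n=6: not 6>6, s = 63+2 = 65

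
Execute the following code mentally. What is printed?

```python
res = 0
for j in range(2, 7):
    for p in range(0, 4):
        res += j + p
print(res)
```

j=2,p=0: res = 0+2 = 2
j=2,p=1: res = 2+3 = 5
j=2,p=2: res = 5+4 = 9
j=2,p=3: res = 9+5 = 14
j=3,p=0: res = 14+3 = 17
j=3,p=1: res = 17+4 = 21
j=3,p=2: res = 21+5 = 26
j=3,p=3: res = 26+6 = 32
j=4,p=0: res = 32+4 = 36
j=4,p=1: res = 36+5 = 41
j=4,p=2: res = 41+6 = 47
j=4,p=3: res = 47+7 = 54
j=5,p=0: res = 54+5 = 59
j=5,p=1: res = 59+6 = 65
j=5,p=2: res = 65+7 = 72
j=5,p=3: res = 72+8 = 80
j=6,p=0: res = 80+6 = 86
j=6,p=1: res = 86+7 = 93
j=6,p=2: res = 93+8 = 101
j=6,p=3: res = 101+9 = 110

110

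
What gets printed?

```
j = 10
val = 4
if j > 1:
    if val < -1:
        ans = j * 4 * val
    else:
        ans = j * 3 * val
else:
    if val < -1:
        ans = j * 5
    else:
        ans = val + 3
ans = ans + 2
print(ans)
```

122

j=10, val=4
j > 1 is True; val < -1 is False
→ ans = j * 3 * val = 120
ans = 120+2 = 122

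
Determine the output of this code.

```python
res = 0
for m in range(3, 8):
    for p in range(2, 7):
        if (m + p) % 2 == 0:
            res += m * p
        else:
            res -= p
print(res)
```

m=3,p=2: odd sum, res = 0-2 = -2
m=3,p=3: even sum, res = (-2)+9 = 7
m=3,p=4: odd sum, res = 7-4 = 3
m=3,p=5: even sum, res = 3+15 = 18
m=3,p=6: odd sum, res = 18-6 = 12
m=4,p=2: even sum, res = 12+8 = 20
m=4,p=3: odd sum, res = 20-3 = 17
m=4,p=4: even sum, res = 17+16 = 33
m=4,p=5: odd sum, res = 33-5 = 28
m=4,p=6: even sum, res = 28+24 = 52
m=5,p=2: odd sum, res = 52-2 = 50
m=5,p=3: even sum, res = 50+15 = 65
m=5,p=4: odd sum, res = 65-4 = 61
m=5,p=5: even sum, res = 61+25 = 86
m=5,p=6: odd sum, res = 86-6 = 80
m=6,p=2: even sum, res = 80+12 = 92
m=6,p=3: odd sum, res = 92-3 = 89
m=6,p=4: even sum, res = 89+24 = 113
m=6,p=5: odd sum, res = 113-5 = 108
m=6,p=6: even sum, res = 108+36 = 144
m=7,p=2: odd sum, res = 144-2 = 142
m=7,p=3: even sum, res = 142+21 = 163
m=7,p=4: odd sum, res = 163-4 = 159
m=7,p=5: even sum, res = 159+35 = 194
m=7,p=6: odd sum, res = 194-6 = 188

188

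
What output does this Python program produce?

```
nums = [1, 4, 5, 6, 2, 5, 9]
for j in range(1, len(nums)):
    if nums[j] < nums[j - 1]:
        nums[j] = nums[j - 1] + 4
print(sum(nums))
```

58

j=1: 4>=1, unchanged → [1, 4, 5, 6, 2, 5, 9]
j=2: 5>=4, unchanged → [1, 4, 5, 6, 2, 5, 9]
j=3: 6>=5, unchanged → [1, 4, 5, 6, 2, 5, 9]
j=4: 2<6, nums[4] = 6+4 = 10 → [1, 4, 5, 6, 10, 5, 9]
j=5: 5<10, nums[5] = 10+4 = 14 → [1, 4, 5, 6, 10, 14, 9]
j=6: 9<14, nums[6] = 14+4 = 18 → [1, 4, 5, 6, 10, 14, 18]
sum = 58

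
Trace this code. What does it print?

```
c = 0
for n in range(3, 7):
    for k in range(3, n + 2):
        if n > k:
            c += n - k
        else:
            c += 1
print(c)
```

18

n=3,k=3: not 3>3, c = 0+1 = 1
n=3,k=4: not 3>4, c = 1+1 = 2
n=4,k=3: 4>3, c = 2+1 = 3
n=4,k=4: not 4>4, c = 3+1 = 4
n=4,k=5: not 4>5, c = 4+1 = 5
n=5,k=3: 5>3, c = 5+2 = 7
n=5,k=4: 5>4, c = 7+1 = 8
n=5,k=5: not 5>5, c = 8+1 = 9
n=5,k=6: not 5>6, c = 9+1 = 10
n=6,k=3: 6>3, c = 10+3 = 13
n=6,k=4: 6>4, c = 13+2 = 15
n=6,k=5: 6>5, c = 15+1 = 16
n=6,k=6: not 6>6, c = 16+1 = 17
n=6,k=7: not 6>7, c = 17+1 = 18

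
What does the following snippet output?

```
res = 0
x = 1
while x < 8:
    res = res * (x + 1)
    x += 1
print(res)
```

0

x=1: res = 0*2 = 0
x=2: res = 0*3 = 0
x=3: res = 0*4 = 0
x=4: res = 0*5 = 0
x=5: res = 0*6 = 0
x=6: res = 0*7 = 0
x=7: res = 0*8 = 0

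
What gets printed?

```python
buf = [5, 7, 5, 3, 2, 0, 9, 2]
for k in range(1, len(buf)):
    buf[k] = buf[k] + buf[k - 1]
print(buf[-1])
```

33

k=1: buf[1] = 7+5 = 12 → [5, 12, 5, 3, 2, 0, 9, 2]
k=2: buf[2] = 5+12 = 17 → [5, 12, 17, 3, 2, 0, 9, 2]
k=3: buf[3] = 3+17 = 20 → [5, 12, 17, 20, 2, 0, 9, 2]
k=4: buf[4] = 2+20 = 22 → [5, 12, 17, 20, 22, 0, 9, 2]
k=5: buf[5] = 0+22 = 22 → [5, 12, 17, 20, 22, 22, 9, 2]
k=6: buf[6] = 9+22 = 31 → [5, 12, 17, 20, 22, 22, 31, 2]
k=7: buf[7] = 2+31 = 33 → [5, 12, 17, 20, 22, 22, 31, 33]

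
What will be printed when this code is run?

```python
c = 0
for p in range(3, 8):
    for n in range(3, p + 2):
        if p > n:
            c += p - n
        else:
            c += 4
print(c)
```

p=3,n=3: not 3>3, c = 0+4 = 4
p=3,n=4: not 3>4, c = 4+4 = 8
p=4,n=3: 4>3, c = 8+1 = 9
p=4,n=4: not 4>4, c = 9+4 = 13
p=4,n=5: not 4>5, c = 13+4 = 17
p=5,n=3: 5>3, c = 17+2 = 19
p=5,n=4: 5>4, c = 19+1 = 20
p=5,n=5: not 5>5, c = 20+4 = 24
p=5,n=6: not 5>6, c = 24+4 = 28
p=6,n=3: 6>3, c = 28+3 = 31
p=6,n=4: 6>4, c = 31+2 = 33
p=6,n=5: 6>5, c = 33+1 = 34
p=6,n=6: not 6>6, c = 34+4 = 38
p=6,n=7: not 6>7, c = 38+4 = 42
p=7,n=3: 7>3, c = 42+4 = 46
p=7,n=4: 7>4, c = 46+3 = 49
p=7,n=5: 7>5, c = 49+2 = 51
p=7,n=6: 7>6, c = 51+1 = 52
p=7,n=7: not 7>7, c = 52+4 = 56
p=7,n=8: not 7>8, c = 56+4 = 60

60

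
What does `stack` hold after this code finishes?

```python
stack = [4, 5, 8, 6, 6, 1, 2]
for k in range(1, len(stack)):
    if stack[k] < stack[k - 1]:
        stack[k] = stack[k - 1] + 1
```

k=1: 5>=4, unchanged → [4, 5, 8, 6, 6, 1, 2]
k=2: 8>=5, unchanged → [4, 5, 8, 6, 6, 1, 2]
k=3: 6<8, stack[3] = 8+1 = 9 → [4, 5, 8, 9, 6, 1, 2]
k=4: 6<9, stack[4] = 9+1 = 10 → [4, 5, 8, 9, 10, 1, 2]
k=5: 1<10, stack[5] = 10+1 = 11 → [4, 5, 8, 9, 10, 11, 2]
k=6: 2<11, stack[6] = 11+1 = 12 → [4, 5, 8, 9, 10, 11, 12]

[4, 5, 8, 9, 10, 11, 12]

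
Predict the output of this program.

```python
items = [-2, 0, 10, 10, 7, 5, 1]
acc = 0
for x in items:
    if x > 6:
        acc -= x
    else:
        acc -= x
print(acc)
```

x=-2: not >6, acc = 0-(-2) = 2
x=0: not >6, acc = 2-0 = 2
x=10: >6, acc = 2-10 = -8
x=10: >6, acc = (-8)-10 = -18
x=7: >6, acc = (-18)-7 = -25
x=5: not >6, acc = (-25)-5 = -30
x=1: not >6, acc = (-30)-1 = -31

-31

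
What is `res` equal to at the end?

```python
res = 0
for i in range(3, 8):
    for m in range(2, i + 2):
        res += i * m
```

590

i=3,m=2: res = 0+6 = 6
i=3,m=3: res = 6+9 = 15
i=3,m=4: res = 15+12 = 27
i=4,m=2: res = 27+8 = 35
i=4,m=3: res = 35+12 = 47
i=4,m=4: res = 47+16 = 63
i=4,m=5: res = 63+20 = 83
i=5,m=2: res = 83+10 = 93
i=5,m=3: res = 93+15 = 108
i=5,m=4: res = 108+20 = 128
i=5,m=5: res = 128+25 = 153
i=5,m=6: res = 153+30 = 183
i=6,m=2: res = 183+12 = 195
i=6,m=3: res = 195+18 = 213
i=6,m=4: res = 213+24 = 237
i=6,m=5: res = 237+30 = 267
i=6,m=6: res = 267+36 = 303
i=6,m=7: res = 303+42 = 345
i=7,m=2: res = 345+14 = 359
i=7,m=3: res = 359+21 = 380
i=7,m=4: res = 380+28 = 408
i=7,m=5: res = 408+35 = 443
i=7,m=6: res = 443+42 = 485
i=7,m=7: res = 485+49 = 534
i=7,m=8: res = 534+56 = 590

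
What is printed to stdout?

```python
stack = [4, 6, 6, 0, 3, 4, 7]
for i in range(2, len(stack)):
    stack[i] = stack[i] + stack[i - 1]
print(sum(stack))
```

i=2: stack[2] = 6+6 = 12 → [4, 6, 12, 0, 3, 4, 7]
i=3: stack[3] = 0+12 = 12 → [4, 6, 12, 12, 3, 4, 7]
i=4: stack[4] = 3+12 = 15 → [4, 6, 12, 12, 15, 4, 7]
i=5: stack[5] = 4+15 = 19 → [4, 6, 12, 12, 15, 19, 7]
i=6: stack[6] = 7+19 = 26 → [4, 6, 12, 12, 15, 19, 26]
sum = 94

94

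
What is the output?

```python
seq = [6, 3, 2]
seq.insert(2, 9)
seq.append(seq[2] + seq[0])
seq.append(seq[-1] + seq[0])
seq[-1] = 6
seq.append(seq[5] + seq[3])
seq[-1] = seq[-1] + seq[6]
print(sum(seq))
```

insert 9 at 2 → [6, 3, 9, 2]
append seq[2]+seq[0] = 9+6 = 15 → [6, 3, 9, 2, 15]
append seq[-1]+seq[0] = 15+6 = 21 → [6, 3, 9, 2, 15, 21]
seq[-1] = 6 → [6, 3, 9, 2, 15, 6]
append seq[5]+seq[3] = 6+2 = 8 → [6, 3, 9, 2, 15, 6, 8]
seq[-1] = seq[-1]+seq[6] = 8+8 = 16 → [6, 3, 9, 2, 15, 6, 16]
sum = 57

57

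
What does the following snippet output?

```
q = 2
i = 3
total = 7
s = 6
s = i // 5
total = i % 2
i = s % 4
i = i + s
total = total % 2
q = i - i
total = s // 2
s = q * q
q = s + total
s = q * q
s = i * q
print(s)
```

s = 3//5 = 0
total = 3%2 = 1
i = 0%4 = 0
i = 0+0 = 0
total = 1%2 = 1
q = 0-0 = 0
total = 0//2 = 0
s = 0*0 = 0
q = 0+0 = 0
s = 0*0 = 0
s = 0*0 = 0

0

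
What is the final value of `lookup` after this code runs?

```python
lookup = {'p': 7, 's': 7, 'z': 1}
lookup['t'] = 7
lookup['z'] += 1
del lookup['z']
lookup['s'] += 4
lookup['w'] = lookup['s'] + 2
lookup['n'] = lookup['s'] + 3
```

{'p': 7, 's': 11, 't': 7, 'w': 13, 'n': 14}

lookup['t'] = 7 → {'p': 7, 's': 7, 'z': 1, 't': 7}
lookup['z'] = 1+1 = 2 → {'p': 7, 's': 7, 'z': 2, 't': 7}
del 'z' → {'p': 7, 's': 7, 't': 7}
lookup['s'] = 7+4 = 11 → {'p': 7, 's': 11, 't': 7}
lookup['w'] = lookup['s']+2 = 13 → {'p': 7, 's': 11, 't': 7, 'w': 13}
lookup['n'] = lookup['s']+3 = 14 → {'p': 7, 's': 11, 't': 7, 'w': 13, 'n': 14}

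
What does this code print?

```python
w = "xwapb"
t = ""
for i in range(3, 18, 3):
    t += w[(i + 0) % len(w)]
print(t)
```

i=3: add w[3]='p' → 'p'
i=6: add w[1]='w' → 'pw'
i=9: add w[4]='b' → 'pwb'
i=12: add w[2]='a' → 'pwba'
i=15: add w[0]='x' → 'pwbax'

pwbax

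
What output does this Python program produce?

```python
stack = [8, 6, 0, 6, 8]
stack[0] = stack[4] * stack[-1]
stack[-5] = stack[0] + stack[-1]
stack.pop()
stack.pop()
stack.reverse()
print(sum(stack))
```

stack[0] = stack[4]*stack[-1] = 8*8 = 64 → [64, 6, 0, 6, 8]
stack[-5] = stack[0]+stack[-1] = 64+8 = 72 → [72, 6, 0, 6, 8]
pop() removes 8 → [72, 6, 0, 6]
pop() removes 6 → [72, 6, 0]
reverse → [0, 6, 72]
sum = 78

78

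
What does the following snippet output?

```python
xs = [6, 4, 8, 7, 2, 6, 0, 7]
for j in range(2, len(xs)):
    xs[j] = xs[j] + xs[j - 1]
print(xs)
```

[6, 4, 12, 19, 21, 27, 27, 34]

j=2: xs[2] = 8+4 = 12 → [6, 4, 12, 7, 2, 6, 0, 7]
j=3: xs[3] = 7+12 = 19 → [6, 4, 12, 19, 2, 6, 0, 7]
j=4: xs[4] = 2+19 = 21 → [6, 4, 12, 19, 21, 6, 0, 7]
j=5: xs[5] = 6+21 = 27 → [6, 4, 12, 19, 21, 27, 0, 7]
j=6: xs[6] = 0+27 = 27 → [6, 4, 12, 19, 21, 27, 27, 7]
j=7: xs[7] = 7+27 = 34 → [6, 4, 12, 19, 21, 27, 27, 34]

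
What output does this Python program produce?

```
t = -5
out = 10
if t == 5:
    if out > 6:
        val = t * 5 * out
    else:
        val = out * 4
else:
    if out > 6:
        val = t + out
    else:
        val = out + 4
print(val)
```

t=-5, out=10
t == 5 is False; out > 6 is True
→ val = t + out = 5

5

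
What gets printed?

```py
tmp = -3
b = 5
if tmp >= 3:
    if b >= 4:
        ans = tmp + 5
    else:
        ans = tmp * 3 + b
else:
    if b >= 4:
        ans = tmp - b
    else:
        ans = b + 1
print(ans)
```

tmp=-3, b=5
tmp >= 3 is False; b >= 4 is True
→ ans = tmp - b = -8

-8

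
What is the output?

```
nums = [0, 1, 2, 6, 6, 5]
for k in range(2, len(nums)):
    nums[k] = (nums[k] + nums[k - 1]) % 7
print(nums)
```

[0, 1, 3, 2, 1, 6]

k=2: nums[2] = (2+1)%7 = 3 → [0, 1, 3, 6, 6, 5]
k=3: nums[3] = (6+3)%7 = 2 → [0, 1, 3, 2, 6, 5]
k=4: nums[4] = (6+2)%7 = 1 → [0, 1, 3, 2, 1, 5]
k=5: nums[5] = (5+1)%7 = 6 → [0, 1, 3, 2, 1, 6]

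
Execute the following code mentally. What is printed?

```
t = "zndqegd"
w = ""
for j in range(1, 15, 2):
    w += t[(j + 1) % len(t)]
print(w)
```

dednqgz

j=1: add t[2]='d' → 'd'
j=3: add t[4]='e' → 'de'
j=5: add t[6]='d' → 'ded'
j=7: add t[1]='n' → 'dedn'
j=9: add t[3]='q' → 'dednq'
j=11: add t[5]='g' → 'dednqg'
j=13: add t[0]='z' → 'dednqgz'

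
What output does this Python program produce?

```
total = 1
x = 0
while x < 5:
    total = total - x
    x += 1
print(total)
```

x=0: total = 1-0 = 1
x=1: total = 1-1 = 0
x=2: total = 0-2 = -2
x=3: total = (-2)-3 = -5
x=4: total = (-5)-4 = -9

-9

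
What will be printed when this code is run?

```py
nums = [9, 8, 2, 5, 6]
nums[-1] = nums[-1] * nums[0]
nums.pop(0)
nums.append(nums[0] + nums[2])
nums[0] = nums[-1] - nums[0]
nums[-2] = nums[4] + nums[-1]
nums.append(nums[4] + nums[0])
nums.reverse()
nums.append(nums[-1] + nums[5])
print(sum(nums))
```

nums[-1] = nums[-1]*nums[0] = 6*9 = 54 → [9, 8, 2, 5, 54]
pop(0) removes 9 → [8, 2, 5, 54]
append nums[0]+nums[2] = 8+5 = 13 → [8, 2, 5, 54, 13]
nums[0] = nums[-1]-nums[0] = 13-8 = 5 → [5, 2, 5, 54, 13]
nums[-2] = nums[4]+nums[-1] = 13+13 = 26 → [5, 2, 5, 26, 13]
append nums[4]+nums[0] = 13+5 = 18 → [5, 2, 5, 26, 13, 18]
reverse → [18, 13, 26, 5, 2, 5]
append nums[-1]+nums[5] = 5+5 = 10 → [18, 13, 26, 5, 2, 5, 10]
sum = 79

79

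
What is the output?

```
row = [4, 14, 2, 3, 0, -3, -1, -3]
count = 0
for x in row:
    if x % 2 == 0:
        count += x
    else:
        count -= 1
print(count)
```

16

x=4: even, count = 0+4 = 4
x=14: even, count = 4+14 = 18
x=2: even, count = 18+2 = 20
x=3: not even, count = 20-1 = 19
x=0: even, count = 19+0 = 19
x=-3: not even, count = 19-1 = 18
x=-1: not even, count = 18-1 = 17
x=-3: not even, count = 17-1 = 16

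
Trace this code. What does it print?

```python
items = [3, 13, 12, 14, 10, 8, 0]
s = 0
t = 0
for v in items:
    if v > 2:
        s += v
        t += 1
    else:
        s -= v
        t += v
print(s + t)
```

66

v=3: >2, s = 0+3 = 3; t=1
v=13: >2, s = 3+13 = 16; t=2
v=12: >2, s = 16+12 = 28; t=3
v=14: >2, s = 28+14 = 42; t=4
v=10: >2, s = 42+10 = 52; t=5
v=8: >2, s = 52+8 = 60; t=6
v=0: not >2, s = 60-0 = 60; t=6
s+t = 60+6 = 66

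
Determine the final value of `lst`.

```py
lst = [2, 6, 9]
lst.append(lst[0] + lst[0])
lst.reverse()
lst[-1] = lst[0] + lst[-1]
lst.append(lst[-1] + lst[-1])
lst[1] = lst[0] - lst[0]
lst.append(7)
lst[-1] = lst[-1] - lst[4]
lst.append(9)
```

[4, 0, 6, 6, 12, -5, 9]

append lst[0]+lst[0] = 2+2 = 4 → [2, 6, 9, 4]
reverse → [4, 9, 6, 2]
lst[-1] = lst[0]+lst[-1] = 4+2 = 6 → [4, 9, 6, 6]
append lst[-1]+lst[-1] = 6+6 = 12 → [4, 9, 6, 6, 12]
lst[1] = lst[0]-lst[0] = 4-4 = 0 → [4, 0, 6, 6, 12]
append 7 → [4, 0, 6, 6, 12, 7]
lst[-1] = lst[-1]-lst[4] = 7-12 = -5 → [4, 0, 6, 6, 12, -5]
append 9 → [4, 0, 6, 6, 12, -5, 9]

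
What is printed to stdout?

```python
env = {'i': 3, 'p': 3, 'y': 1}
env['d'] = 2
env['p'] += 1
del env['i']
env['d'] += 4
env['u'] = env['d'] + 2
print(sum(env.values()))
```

env['d'] = 2 → {'i': 3, 'p': 3, 'y': 1, 'd': 2}
env['p'] = 3+1 = 4 → {'i': 3, 'p': 4, 'y': 1, 'd': 2}
del 'i' → {'p': 4, 'y': 1, 'd': 2}
env['d'] = 2+4 = 6 → {'p': 4, 'y': 1, 'd': 6}
env['u'] = env['d']+2 = 8 → {'p': 4, 'y': 1, 'd': 6, 'u': 8}
sum of values = 19

19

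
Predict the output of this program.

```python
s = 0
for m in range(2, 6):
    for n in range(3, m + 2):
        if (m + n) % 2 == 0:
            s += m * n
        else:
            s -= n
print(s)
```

40

m=2,n=3: odd sum, s = 0-3 = -3
m=3,n=3: even sum, s = (-3)+9 = 6
m=3,n=4: odd sum, s = 6-4 = 2
m=4,n=3: odd sum, s = 2-3 = -1
m=4,n=4: even sum, s = (-1)+16 = 15
m=4,n=5: odd sum, s = 15-5 = 10
m=5,n=3: even sum, s = 10+15 = 25
m=5,n=4: odd sum, s = 25-4 = 21
m=5,n=5: even sum, s = 21+25 = 46
m=5,n=6: odd sum, s = 46-6 = 40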